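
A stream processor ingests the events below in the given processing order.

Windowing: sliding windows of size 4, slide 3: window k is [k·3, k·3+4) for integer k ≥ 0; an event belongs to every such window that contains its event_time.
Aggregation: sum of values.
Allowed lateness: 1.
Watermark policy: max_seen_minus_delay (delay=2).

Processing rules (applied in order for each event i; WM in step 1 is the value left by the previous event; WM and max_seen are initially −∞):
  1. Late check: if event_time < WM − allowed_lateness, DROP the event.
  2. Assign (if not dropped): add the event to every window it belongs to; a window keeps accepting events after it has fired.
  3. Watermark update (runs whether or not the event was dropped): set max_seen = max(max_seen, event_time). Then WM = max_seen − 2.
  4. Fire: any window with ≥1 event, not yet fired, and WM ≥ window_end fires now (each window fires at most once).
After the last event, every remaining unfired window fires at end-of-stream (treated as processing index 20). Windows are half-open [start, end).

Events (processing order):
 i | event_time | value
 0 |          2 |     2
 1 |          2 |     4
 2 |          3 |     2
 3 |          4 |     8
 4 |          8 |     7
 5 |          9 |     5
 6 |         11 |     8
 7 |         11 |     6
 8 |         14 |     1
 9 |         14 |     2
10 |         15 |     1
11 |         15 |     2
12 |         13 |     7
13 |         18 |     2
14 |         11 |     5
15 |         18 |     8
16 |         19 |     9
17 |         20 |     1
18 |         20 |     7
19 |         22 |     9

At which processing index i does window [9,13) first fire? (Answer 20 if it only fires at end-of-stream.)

i=0 t=2 v=2: → [0,4); WM=0
i=1 t=2 v=4: → [0,4); WM=0
i=2 t=3 v=2: → [3,7),[0,4); WM=1
i=3 t=4 v=8: → [3,7); WM=2
i=4 t=8 v=7: → [6,10); WM=6; [0,4) fires=8
i=5 t=9 v=5: → [9,13),[6,10); WM=7; [3,7) fires=10
i=6 t=11 v=8: → [9,13); WM=9
i=7 t=11 v=6: → [9,13); WM=9
i=8 t=14 v=1: → [12,16); WM=12; [6,10) fires=12
i=9 t=14 v=2: → [12,16); WM=12
i=10 t=15 v=1: → [15,19),[12,16); WM=13; [9,13) fires=19
i=11 t=15 v=2: → [15,19),[12,16); WM=13
i=12 t=13 v=7: → [12,16); WM=13
i=13 t=18 v=2: → [18,22),[15,19); WM=16; [12,16) fires=13
i=14 t=11 v=5: DROP (t<16-1); WM=16
i=15 t=18 v=8: → [18,22),[15,19); WM=16
i=16 t=19 v=9: → [18,22); WM=17
i=17 t=20 v=1: → [18,22); WM=18
i=18 t=20 v=7: → [18,22); WM=18
i=19 t=22 v=9: → [21,25); WM=20; [15,19) fires=13

10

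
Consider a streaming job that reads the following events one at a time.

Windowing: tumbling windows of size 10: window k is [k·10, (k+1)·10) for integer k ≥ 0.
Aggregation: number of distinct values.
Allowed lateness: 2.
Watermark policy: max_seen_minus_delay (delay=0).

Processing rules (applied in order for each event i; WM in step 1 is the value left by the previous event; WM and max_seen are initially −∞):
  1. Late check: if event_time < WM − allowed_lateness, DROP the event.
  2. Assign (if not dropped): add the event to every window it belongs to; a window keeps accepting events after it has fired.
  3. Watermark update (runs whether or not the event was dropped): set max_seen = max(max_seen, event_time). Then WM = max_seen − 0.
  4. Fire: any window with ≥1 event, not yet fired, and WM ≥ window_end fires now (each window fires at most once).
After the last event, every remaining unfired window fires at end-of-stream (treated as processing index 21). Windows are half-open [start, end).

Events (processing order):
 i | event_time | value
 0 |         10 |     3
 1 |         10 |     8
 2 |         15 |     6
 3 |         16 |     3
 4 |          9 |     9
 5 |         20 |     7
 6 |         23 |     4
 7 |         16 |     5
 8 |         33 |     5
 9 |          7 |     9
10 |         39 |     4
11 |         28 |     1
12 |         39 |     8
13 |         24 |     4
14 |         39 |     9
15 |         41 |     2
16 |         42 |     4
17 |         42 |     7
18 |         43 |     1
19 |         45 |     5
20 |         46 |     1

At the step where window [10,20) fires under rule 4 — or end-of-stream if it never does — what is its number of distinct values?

i=0 t=10 v=3: → [10,20); WM=10
i=1 t=10 v=8: → [10,20); WM=10
i=2 t=15 v=6: → [10,20); WM=15
i=3 t=16 v=3: → [10,20); WM=16
i=4 t=9 v=9: DROP (t<16-2); WM=16
i=5 t=20 v=7: → [20,30); WM=20; [10,20) fires=3
i=6 t=23 v=4: → [20,30); WM=23
i=7 t=16 v=5: DROP (t<23-2); WM=23
i=8 t=33 v=5: → [30,40); WM=33; [20,30) fires=2
i=9 t=7 v=9: DROP (t<33-2); WM=33
i=10 t=39 v=4: → [30,40); WM=39
i=11 t=28 v=1: DROP (t<39-2); WM=39
i=12 t=39 v=8: → [30,40); WM=39
i=13 t=24 v=4: DROP (t<39-2); WM=39
i=14 t=39 v=9: → [30,40); WM=39
i=15 t=41 v=2: → [40,50); WM=41; [30,40) fires=4
i=16 t=42 v=4: → [40,50); WM=42
i=17 t=42 v=7: → [40,50); WM=42
i=18 t=43 v=1: → [40,50); WM=43
i=19 t=45 v=5: → [40,50); WM=45
i=20 t=46 v=1: → [40,50); WM=46

3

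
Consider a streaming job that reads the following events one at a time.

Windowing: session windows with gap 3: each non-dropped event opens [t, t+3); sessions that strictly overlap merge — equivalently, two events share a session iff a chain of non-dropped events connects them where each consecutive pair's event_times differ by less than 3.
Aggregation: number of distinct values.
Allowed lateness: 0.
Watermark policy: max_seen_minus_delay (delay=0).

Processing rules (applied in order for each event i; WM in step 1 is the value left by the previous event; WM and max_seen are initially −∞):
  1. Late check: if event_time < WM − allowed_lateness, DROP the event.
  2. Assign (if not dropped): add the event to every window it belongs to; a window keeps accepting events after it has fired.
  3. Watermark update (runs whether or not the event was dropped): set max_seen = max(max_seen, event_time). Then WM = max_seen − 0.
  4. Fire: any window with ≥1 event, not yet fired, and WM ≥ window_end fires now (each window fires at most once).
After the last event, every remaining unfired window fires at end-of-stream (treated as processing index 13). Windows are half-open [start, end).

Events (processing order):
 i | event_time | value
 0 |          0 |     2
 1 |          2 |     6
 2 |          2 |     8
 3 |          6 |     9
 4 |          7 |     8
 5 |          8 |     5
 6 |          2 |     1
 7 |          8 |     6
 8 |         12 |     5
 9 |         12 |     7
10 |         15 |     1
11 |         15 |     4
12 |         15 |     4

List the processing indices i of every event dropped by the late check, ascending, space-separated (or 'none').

i=0 t=0 v=2: → [0,3); WM=0
i=1 t=2 v=6: → [0,5); WM=2
i=2 t=2 v=8: → [0,5); WM=2
i=3 t=6 v=9: → [6,9); WM=6
i=4 t=7 v=8: → [6,10); WM=7
i=5 t=8 v=5: → [6,11); WM=8
i=6 t=2 v=1: DROP (t<8-0); WM=8
i=7 t=8 v=6: → [6,11); WM=8
i=8 t=12 v=5: → [12,15); WM=12
i=9 t=12 v=7: → [12,15); WM=12
i=10 t=15 v=1: → [15,18); WM=15
i=11 t=15 v=4: → [15,18); WM=15
i=12 t=15 v=4: → [15,18); WM=15

6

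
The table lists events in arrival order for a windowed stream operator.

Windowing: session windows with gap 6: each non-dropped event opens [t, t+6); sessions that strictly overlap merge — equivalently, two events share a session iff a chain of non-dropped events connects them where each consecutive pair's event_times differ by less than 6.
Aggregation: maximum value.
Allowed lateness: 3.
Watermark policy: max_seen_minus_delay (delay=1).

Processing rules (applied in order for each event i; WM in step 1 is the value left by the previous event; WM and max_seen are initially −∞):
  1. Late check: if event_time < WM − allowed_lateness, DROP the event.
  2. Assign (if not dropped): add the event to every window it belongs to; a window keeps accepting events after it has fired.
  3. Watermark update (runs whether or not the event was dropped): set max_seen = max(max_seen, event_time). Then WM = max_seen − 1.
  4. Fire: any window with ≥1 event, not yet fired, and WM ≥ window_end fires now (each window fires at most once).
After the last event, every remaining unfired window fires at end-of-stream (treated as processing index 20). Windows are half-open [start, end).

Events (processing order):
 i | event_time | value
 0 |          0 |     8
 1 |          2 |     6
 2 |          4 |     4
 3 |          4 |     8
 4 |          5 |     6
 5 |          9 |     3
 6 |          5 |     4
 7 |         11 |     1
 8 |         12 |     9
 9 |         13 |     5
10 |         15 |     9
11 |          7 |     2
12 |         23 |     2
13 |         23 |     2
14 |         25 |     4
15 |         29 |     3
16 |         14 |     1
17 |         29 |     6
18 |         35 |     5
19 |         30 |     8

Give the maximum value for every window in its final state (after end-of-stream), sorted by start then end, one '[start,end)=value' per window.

[0,21)=9 [23,35)=6 [35,41)=5

i=0 t=0 v=8: → [0,6); WM=-1
i=1 t=2 v=6: → [0,8); WM=1
i=2 t=4 v=4: → [0,10); WM=3
i=3 t=4 v=8: → [0,10); WM=3
i=4 t=5 v=6: → [0,11); WM=4
i=5 t=9 v=3: → [0,15); WM=8
i=6 t=5 v=4: → [0,15); WM=8
i=7 t=11 v=1: → [0,17); WM=10
i=8 t=12 v=9: → [0,18); WM=11
i=9 t=13 v=5: → [0,19); WM=12
i=10 t=15 v=9: → [0,21); WM=14
i=11 t=7 v=2: DROP (t<14-3); WM=14
i=12 t=23 v=2: → [23,29); WM=22
i=13 t=23 v=2: → [23,29); WM=22
i=14 t=25 v=4: → [23,31); WM=24
i=15 t=29 v=3: → [23,35); WM=28
i=16 t=14 v=1: DROP (t<28-3); WM=28
i=17 t=29 v=6: → [23,35); WM=28
i=18 t=35 v=5: → [35,41); WM=34
i=19 t=30 v=8: DROP (t<34-3); WM=34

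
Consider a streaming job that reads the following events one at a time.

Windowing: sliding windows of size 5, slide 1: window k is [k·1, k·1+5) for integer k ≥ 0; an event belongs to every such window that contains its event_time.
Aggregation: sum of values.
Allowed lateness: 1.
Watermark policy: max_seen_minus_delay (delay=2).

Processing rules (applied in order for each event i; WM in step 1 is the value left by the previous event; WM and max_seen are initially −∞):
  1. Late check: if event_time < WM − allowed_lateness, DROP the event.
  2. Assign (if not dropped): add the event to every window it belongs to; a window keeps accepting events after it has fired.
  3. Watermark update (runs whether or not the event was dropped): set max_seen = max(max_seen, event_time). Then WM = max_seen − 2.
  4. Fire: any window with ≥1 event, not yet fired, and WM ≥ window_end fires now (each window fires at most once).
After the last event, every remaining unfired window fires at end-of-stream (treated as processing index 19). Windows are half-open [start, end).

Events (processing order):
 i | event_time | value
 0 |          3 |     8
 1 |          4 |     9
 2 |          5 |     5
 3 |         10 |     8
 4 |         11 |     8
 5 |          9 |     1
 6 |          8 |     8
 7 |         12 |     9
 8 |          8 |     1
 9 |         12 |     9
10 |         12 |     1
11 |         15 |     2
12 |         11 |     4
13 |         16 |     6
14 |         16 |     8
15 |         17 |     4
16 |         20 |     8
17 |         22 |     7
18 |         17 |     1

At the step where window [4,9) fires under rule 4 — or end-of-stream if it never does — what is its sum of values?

14

i=0 t=3 v=8: → [3,8),[2,7),[1,6),[0,5); WM=1
i=1 t=4 v=9: → [4,9),[3,8),[2,7),[1,6),[0,5); WM=2
i=2 t=5 v=5: → [5,10),[4,9),[3,8),[2,7),[1,6); WM=3
i=3 t=10 v=8: → [10,15),[9,14),[8,13),[7,12),[6,11); WM=8; [0,5) fires=17 [1,6) fires=22 [2,7) fires=22 [3,8) fires=22
i=4 t=11 v=8: → [11,16),[10,15),[9,14),[8,13),[7,12); WM=9; [4,9) fires=14
i=5 t=9 v=1: → [9,14),[8,13),[7,12),[6,11),[5,10); WM=9
i=6 t=8 v=8: → [8,13),[7,12),[6,11),[5,10),[4,9); WM=9
i=7 t=12 v=9: → [12,17),[11,16),[10,15),[9,14),[8,13); WM=10; [5,10) fires=14
i=8 t=8 v=1: DROP (t<10-1); WM=10
i=9 t=12 v=9: → [12,17),[11,16),[10,15),[9,14),[8,13); WM=10
i=10 t=12 v=1: → [12,17),[11,16),[10,15),[9,14),[8,13); WM=10
i=11 t=15 v=2: → [15,20),[14,19),[13,18),[12,17),[11,16); WM=13; [6,11) fires=17 [7,12) fires=25 [8,13) fires=44
i=12 t=11 v=4: DROP (t<13-1); WM=13
i=13 t=16 v=6: → [16,21),[15,20),[14,19),[13,18),[12,17); WM=14; [9,14) fires=36
i=14 t=16 v=8: → [16,21),[15,20),[14,19),[13,18),[12,17); WM=14
i=15 t=17 v=4: → [17,22),[16,21),[15,20),[14,19),[13,18); WM=15; [10,15) fires=35
i=16 t=20 v=8: → [20,25),[19,24),[18,23),[17,22),[16,21); WM=18; [11,16) fires=29 [12,17) fires=35 [13,18) fires=20
i=17 t=22 v=7: → [22,27),[21,26),[20,25),[19,24),[18,23); WM=20; [14,19) fires=20 [15,20) fires=20
i=18 t=17 v=1: DROP (t<20-1); WM=20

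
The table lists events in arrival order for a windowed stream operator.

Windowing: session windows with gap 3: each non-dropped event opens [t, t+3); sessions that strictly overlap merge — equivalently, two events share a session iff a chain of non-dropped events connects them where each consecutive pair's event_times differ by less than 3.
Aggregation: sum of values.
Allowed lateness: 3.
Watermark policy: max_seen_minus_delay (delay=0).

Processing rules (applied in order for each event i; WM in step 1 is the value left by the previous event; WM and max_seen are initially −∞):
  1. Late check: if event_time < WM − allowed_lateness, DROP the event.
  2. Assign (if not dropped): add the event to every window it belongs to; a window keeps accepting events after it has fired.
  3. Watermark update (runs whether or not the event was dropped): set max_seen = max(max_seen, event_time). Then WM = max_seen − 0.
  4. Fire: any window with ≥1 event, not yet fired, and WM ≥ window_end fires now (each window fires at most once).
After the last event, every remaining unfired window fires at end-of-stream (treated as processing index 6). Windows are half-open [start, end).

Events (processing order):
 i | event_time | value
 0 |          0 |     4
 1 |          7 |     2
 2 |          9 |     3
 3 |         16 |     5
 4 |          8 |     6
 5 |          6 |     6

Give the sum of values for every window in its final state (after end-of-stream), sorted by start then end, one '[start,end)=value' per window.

[0,3)=4 [7,12)=5 [16,19)=5

i=0 t=0 v=4: → [0,3); WM=0
i=1 t=7 v=2: → [7,10); WM=7
i=2 t=9 v=3: → [7,12); WM=9
i=3 t=16 v=5: → [16,19); WM=16
i=4 t=8 v=6: DROP (t<16-3); WM=16
i=5 t=6 v=6: DROP (t<16-3); WM=16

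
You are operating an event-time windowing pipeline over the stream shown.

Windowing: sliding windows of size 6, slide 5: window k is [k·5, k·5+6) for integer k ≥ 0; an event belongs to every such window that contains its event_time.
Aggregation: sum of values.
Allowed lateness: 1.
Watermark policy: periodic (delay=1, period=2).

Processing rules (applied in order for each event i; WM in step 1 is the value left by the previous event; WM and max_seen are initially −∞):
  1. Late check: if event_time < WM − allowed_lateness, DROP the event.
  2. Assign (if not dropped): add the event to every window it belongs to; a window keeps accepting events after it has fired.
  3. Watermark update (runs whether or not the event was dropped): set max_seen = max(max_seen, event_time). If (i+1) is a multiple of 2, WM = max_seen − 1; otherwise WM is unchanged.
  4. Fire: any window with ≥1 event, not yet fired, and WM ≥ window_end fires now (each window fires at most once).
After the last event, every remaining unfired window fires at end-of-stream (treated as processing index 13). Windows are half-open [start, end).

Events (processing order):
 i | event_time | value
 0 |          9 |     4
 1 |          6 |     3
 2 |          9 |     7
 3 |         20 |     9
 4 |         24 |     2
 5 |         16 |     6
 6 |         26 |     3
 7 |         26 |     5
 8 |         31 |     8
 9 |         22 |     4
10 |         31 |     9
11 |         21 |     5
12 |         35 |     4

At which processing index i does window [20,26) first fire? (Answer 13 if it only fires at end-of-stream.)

i=0 t=9 v=4: → [5,11); WM=−∞
i=1 t=6 v=3: → [5,11); WM=8
i=2 t=9 v=7: → [5,11); WM=8
i=3 t=20 v=9: → [20,26),[15,21); WM=19; [5,11) fires=14
i=4 t=24 v=2: → [20,26); WM=19
i=5 t=16 v=6: DROP (t<19-1); WM=23; [15,21) fires=9
i=6 t=26 v=3: → [25,31); WM=23
i=7 t=26 v=5: → [25,31); WM=25
i=8 t=31 v=8: → [30,36); WM=25
i=9 t=22 v=4: DROP (t<25-1); WM=30; [20,26) fires=11
i=10 t=31 v=9: → [30,36); WM=30
i=11 t=21 v=5: DROP (t<30-1); WM=30
i=12 t=35 v=4: → [35,41),[30,36); WM=30

9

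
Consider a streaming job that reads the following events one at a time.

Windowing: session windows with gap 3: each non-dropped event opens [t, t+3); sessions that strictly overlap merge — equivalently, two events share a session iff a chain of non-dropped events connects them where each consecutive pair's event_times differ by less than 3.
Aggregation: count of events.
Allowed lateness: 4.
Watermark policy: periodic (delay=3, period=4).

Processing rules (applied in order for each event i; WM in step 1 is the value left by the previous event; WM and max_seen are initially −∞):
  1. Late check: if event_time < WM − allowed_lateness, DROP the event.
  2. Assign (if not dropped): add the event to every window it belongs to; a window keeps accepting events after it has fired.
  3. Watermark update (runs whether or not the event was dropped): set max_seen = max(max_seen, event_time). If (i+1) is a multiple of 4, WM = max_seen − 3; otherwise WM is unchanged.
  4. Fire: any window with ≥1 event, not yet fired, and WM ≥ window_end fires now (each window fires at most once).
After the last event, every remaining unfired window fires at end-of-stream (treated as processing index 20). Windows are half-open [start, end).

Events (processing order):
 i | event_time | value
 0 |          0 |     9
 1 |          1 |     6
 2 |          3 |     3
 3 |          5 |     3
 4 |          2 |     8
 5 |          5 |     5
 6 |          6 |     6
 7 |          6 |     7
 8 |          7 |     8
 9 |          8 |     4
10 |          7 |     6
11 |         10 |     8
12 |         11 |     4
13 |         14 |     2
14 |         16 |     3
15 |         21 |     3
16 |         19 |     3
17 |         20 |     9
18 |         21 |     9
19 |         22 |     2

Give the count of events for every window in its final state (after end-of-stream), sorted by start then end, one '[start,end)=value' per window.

[0,14)=13 [14,19)=2 [19,25)=5

i=0 t=0 v=9: → [0,3); WM=−∞
i=1 t=1 v=6: → [0,4); WM=−∞
i=2 t=3 v=3: → [0,6); WM=−∞
i=3 t=5 v=3: → [0,8); WM=2
i=4 t=2 v=8: → [0,8); WM=2
i=5 t=5 v=5: → [0,8); WM=2
i=6 t=6 v=6: → [0,9); WM=2
i=7 t=6 v=7: → [0,9); WM=3
i=8 t=7 v=8: → [0,10); WM=3
i=9 t=8 v=4: → [0,11); WM=3
i=10 t=7 v=6: → [0,11); WM=3
i=11 t=10 v=8: → [0,13); WM=7
i=12 t=11 v=4: → [0,14); WM=7
i=13 t=14 v=2: → [14,17); WM=7
i=14 t=16 v=3: → [14,19); WM=7
i=15 t=21 v=3: → [21,24); WM=18
i=16 t=19 v=3: → [19,24); WM=18
i=17 t=20 v=9: → [19,24); WM=18
i=18 t=21 v=9: → [19,24); WM=18
i=19 t=22 v=2: → [19,25); WM=19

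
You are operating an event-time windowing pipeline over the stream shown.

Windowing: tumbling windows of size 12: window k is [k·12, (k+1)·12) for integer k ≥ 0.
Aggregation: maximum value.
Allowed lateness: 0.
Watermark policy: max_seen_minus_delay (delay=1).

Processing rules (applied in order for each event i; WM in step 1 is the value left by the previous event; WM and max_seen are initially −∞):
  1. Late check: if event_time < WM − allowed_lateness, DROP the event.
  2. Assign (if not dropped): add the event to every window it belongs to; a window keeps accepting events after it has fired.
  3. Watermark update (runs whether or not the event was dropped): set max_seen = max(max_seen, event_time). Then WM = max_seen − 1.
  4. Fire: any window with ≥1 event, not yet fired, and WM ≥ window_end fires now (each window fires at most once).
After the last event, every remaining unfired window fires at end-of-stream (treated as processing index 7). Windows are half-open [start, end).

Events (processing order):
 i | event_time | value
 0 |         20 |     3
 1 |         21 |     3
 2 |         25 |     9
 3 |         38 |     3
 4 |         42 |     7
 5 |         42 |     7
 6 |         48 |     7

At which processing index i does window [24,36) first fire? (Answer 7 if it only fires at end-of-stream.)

i=0 t=20 v=3: → [12,24); WM=19
i=1 t=21 v=3: → [12,24); WM=20
i=2 t=25 v=9: → [24,36); WM=24; [12,24) fires=3
i=3 t=38 v=3: → [36,48); WM=37; [24,36) fires=9
i=4 t=42 v=7: → [36,48); WM=41
i=5 t=42 v=7: → [36,48); WM=41
i=6 t=48 v=7: → [48,60); WM=47

3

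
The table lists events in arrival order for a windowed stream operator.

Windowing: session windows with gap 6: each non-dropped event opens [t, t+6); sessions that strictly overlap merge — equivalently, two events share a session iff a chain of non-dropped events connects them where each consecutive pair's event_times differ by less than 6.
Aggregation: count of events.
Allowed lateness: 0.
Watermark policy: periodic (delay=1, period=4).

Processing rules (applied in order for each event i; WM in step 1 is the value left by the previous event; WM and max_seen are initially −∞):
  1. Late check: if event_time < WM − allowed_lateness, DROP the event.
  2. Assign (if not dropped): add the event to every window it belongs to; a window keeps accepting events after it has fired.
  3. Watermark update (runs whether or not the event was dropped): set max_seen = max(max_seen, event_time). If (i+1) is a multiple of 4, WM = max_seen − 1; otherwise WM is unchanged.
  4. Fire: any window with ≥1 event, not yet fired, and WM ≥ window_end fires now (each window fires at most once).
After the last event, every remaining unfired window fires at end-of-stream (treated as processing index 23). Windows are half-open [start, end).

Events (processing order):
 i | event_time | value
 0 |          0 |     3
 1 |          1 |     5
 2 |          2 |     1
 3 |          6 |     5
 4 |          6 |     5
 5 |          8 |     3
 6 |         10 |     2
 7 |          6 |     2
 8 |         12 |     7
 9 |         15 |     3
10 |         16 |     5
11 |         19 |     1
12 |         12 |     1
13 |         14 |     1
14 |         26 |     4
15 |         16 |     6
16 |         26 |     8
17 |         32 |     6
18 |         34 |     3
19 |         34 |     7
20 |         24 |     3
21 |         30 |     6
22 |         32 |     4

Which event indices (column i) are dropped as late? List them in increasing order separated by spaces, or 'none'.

12 13 15 20 21 22

i=0 t=0 v=3: → [0,6); WM=−∞
i=1 t=1 v=5: → [0,7); WM=−∞
i=2 t=2 v=1: → [0,8); WM=−∞
i=3 t=6 v=5: → [0,12); WM=5
i=4 t=6 v=5: → [0,12); WM=5
i=5 t=8 v=3: → [0,14); WM=5
i=6 t=10 v=2: → [0,16); WM=5
i=7 t=6 v=2: → [0,16); WM=9
i=8 t=12 v=7: → [0,18); WM=9
i=9 t=15 v=3: → [0,21); WM=9
i=10 t=16 v=5: → [0,22); WM=9
i=11 t=19 v=1: → [0,25); WM=18
i=12 t=12 v=1: DROP (t<18-0); WM=18
i=13 t=14 v=1: DROP (t<18-0); WM=18
i=14 t=26 v=4: → [26,32); WM=18
i=15 t=16 v=6: DROP (t<18-0); WM=25
i=16 t=26 v=8: → [26,32); WM=25
i=17 t=32 v=6: → [32,38); WM=25
i=18 t=34 v=3: → [32,40); WM=25
i=19 t=34 v=7: → [32,40); WM=33
i=20 t=24 v=3: DROP (t<33-0); WM=33
i=21 t=30 v=6: DROP (t<33-0); WM=33
i=22 t=32 v=4: DROP (t<33-0); WM=33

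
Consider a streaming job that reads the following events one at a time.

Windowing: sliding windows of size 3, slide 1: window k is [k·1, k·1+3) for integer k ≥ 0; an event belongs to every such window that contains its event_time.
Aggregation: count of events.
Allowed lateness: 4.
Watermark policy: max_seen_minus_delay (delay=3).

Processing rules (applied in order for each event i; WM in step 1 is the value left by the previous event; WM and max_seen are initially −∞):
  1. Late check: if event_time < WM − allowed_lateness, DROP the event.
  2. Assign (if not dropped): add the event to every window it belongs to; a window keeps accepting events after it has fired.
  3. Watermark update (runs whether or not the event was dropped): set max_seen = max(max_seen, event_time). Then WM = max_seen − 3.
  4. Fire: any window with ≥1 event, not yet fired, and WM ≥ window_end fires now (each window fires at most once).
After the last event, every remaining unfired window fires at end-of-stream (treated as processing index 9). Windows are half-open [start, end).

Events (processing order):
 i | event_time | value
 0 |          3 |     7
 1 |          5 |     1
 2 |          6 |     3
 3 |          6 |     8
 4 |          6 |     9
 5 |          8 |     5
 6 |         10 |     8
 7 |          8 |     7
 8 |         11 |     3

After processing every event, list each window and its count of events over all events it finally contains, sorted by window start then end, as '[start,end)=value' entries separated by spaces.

i=0 t=3 v=7: → [3,6),[2,5),[1,4); WM=0
i=1 t=5 v=1: → [5,8),[4,7),[3,6); WM=2
i=2 t=6 v=3: → [6,9),[5,8),[4,7); WM=3
i=3 t=6 v=8: → [6,9),[5,8),[4,7); WM=3
i=4 t=6 v=9: → [6,9),[5,8),[4,7); WM=3
i=5 t=8 v=5: → [8,11),[7,10),[6,9); WM=5; [1,4) fires=1 [2,5) fires=1
i=6 t=10 v=8: → [10,13),[9,12),[8,11); WM=7; [3,6) fires=2 [4,7) fires=4
i=7 t=8 v=7: → [8,11),[7,10),[6,9); WM=7
i=8 t=11 v=3: → [11,14),[10,13),[9,12); WM=8; [5,8) fires=4

[1,4)=1 [2,5)=1 [3,6)=2 [4,7)=4 [5,8)=4 [6,9)=5 [7,10)=2 [8,11)=3 [9,12)=2 [10,13)=2 [11,14)=1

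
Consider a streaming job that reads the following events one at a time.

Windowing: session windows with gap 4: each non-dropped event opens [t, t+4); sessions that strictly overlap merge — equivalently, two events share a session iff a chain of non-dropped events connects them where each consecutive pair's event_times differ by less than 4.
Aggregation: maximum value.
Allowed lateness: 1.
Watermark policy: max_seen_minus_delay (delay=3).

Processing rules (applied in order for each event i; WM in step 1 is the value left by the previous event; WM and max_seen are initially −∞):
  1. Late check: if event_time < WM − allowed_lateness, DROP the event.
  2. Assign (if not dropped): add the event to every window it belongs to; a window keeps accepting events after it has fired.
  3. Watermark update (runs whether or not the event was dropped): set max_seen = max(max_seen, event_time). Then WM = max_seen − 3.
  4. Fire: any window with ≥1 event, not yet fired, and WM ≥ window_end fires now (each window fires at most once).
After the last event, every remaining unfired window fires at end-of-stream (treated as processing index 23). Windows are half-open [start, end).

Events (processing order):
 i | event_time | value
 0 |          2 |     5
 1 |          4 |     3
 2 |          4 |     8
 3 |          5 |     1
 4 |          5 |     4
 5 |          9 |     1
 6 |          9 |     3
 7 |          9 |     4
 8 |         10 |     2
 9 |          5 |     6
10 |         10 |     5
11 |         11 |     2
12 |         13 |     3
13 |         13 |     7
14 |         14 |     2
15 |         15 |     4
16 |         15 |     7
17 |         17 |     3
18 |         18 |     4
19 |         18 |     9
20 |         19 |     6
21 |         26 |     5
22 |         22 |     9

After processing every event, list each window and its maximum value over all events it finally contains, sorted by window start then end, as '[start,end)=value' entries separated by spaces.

i=0 t=2 v=5: → [2,6); WM=-1
i=1 t=4 v=3: → [2,8); WM=1
i=2 t=4 v=8: → [2,8); WM=1
i=3 t=5 v=1: → [2,9); WM=2
i=4 t=5 v=4: → [2,9); WM=2
i=5 t=9 v=1: → [9,13); WM=6
i=6 t=9 v=3: → [9,13); WM=6
i=7 t=9 v=4: → [9,13); WM=6
i=8 t=10 v=2: → [9,14); WM=7
i=9 t=5 v=6: DROP (t<7-1); WM=7
i=10 t=10 v=5: → [9,14); WM=7
i=11 t=11 v=2: → [9,15); WM=8
i=12 t=13 v=3: → [9,17); WM=10
i=13 t=13 v=7: → [9,17); WM=10
i=14 t=14 v=2: → [9,18); WM=11
i=15 t=15 v=4: → [9,19); WM=12
i=16 t=15 v=7: → [9,19); WM=12
i=17 t=17 v=3: → [9,21); WM=14
i=18 t=18 v=4: → [9,22); WM=15
i=19 t=18 v=9: → [9,22); WM=15
i=20 t=19 v=6: → [9,23); WM=16
i=21 t=26 v=5: → [26,30); WM=23
i=22 t=22 v=9: → [9,26); WM=23

[2,9)=8 [9,26)=9 [26,30)=5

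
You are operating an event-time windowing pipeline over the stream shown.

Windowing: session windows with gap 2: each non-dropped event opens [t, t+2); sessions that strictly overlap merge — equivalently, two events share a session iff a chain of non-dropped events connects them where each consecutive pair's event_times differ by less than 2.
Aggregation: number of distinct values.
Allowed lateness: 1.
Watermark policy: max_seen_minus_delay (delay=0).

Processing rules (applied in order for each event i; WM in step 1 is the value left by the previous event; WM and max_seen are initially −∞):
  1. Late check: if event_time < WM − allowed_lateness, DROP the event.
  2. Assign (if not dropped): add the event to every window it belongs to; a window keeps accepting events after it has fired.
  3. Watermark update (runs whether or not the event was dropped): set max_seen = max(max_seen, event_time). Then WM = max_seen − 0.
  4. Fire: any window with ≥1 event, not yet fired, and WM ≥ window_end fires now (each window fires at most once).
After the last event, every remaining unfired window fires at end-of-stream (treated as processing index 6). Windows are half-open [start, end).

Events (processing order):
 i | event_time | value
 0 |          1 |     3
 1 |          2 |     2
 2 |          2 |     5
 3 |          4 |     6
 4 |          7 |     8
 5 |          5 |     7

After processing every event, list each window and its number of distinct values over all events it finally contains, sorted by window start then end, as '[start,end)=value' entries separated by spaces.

i=0 t=1 v=3: → [1,3); WM=1
i=1 t=2 v=2: → [1,4); WM=2
i=2 t=2 v=5: → [1,4); WM=2
i=3 t=4 v=6: → [4,6); WM=4
i=4 t=7 v=8: → [7,9); WM=7
i=5 t=5 v=7: DROP (t<7-1); WM=7

[1,4)=3 [4,6)=1 [7,9)=1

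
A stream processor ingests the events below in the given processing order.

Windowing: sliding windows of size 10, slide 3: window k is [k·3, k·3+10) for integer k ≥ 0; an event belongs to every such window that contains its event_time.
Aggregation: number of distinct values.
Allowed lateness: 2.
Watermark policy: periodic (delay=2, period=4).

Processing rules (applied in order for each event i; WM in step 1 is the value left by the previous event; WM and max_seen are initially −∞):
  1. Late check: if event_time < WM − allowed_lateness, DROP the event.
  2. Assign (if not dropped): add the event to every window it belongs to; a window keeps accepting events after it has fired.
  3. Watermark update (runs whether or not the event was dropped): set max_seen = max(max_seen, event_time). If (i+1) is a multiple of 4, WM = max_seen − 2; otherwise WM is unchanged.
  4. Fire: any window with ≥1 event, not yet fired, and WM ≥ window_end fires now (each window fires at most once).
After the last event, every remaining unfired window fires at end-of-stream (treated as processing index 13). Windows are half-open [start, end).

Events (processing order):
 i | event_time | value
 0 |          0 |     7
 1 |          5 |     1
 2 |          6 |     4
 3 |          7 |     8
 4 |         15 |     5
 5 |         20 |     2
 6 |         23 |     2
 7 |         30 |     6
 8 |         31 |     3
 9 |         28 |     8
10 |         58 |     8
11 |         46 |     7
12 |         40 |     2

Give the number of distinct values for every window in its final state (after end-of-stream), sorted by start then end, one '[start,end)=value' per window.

[0,10)=4 [3,13)=3 [6,16)=3 [9,19)=1 [12,22)=2 [15,25)=2 [18,28)=1 [21,31)=3 [24,34)=3 [27,37)=3 [30,40)=2 [39,49)=1 [42,52)=1 [45,55)=1 [51,61)=1 [54,64)=1 [57,67)=1

i=0 t=0 v=7: → [0,10); WM=−∞
i=1 t=5 v=1: → [3,13),[0,10); WM=−∞
i=2 t=6 v=4: → [6,16),[3,13),[0,10); WM=−∞
i=3 t=7 v=8: → [6,16),[3,13),[0,10); WM=5
i=4 t=15 v=5: → [15,25),[12,22),[9,19),[6,16); WM=5
i=5 t=20 v=2: → [18,28),[15,25),[12,22); WM=5
i=6 t=23 v=2: → [21,31),[18,28),[15,25); WM=5
i=7 t=30 v=6: → [30,40),[27,37),[24,34),[21,31); WM=28; [0,10) fires=4 [3,13) fires=3 [6,16) fires=3 [9,19) fires=1 [12,22) fires=2 [15,25) fires=2 [18,28) fires=1
i=8 t=31 v=3: → [30,40),[27,37),[24,34); WM=28
i=9 t=28 v=8: → [27,37),[24,34),[21,31); WM=28
i=10 t=58 v=8: → [57,67),[54,64),[51,61); WM=28
i=11 t=46 v=7: → [45,55),[42,52),[39,49); WM=56; [21,31) fires=3 [24,34) fires=3 [27,37) fires=3 [30,40) fires=2 [39,49) fires=1 [42,52) fires=1 [45,55) fires=1
i=12 t=40 v=2: DROP (t<56-2); WM=56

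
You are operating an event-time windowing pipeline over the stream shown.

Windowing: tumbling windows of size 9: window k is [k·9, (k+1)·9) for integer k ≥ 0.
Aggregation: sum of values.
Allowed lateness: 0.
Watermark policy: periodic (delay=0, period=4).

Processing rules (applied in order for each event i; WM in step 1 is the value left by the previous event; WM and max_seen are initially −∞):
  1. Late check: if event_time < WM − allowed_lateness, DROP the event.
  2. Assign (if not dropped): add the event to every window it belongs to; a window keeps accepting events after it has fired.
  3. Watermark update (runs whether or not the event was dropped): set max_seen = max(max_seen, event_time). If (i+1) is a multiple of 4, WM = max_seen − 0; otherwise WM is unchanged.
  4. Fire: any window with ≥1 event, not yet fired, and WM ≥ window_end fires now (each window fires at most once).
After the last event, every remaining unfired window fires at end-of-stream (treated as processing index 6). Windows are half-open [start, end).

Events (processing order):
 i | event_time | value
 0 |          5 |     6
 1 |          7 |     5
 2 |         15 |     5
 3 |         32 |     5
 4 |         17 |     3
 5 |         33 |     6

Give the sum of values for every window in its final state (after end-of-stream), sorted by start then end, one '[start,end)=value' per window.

[0,9)=11 [9,18)=5 [27,36)=11

i=0 t=5 v=6: → [0,9); WM=−∞
i=1 t=7 v=5: → [0,9); WM=−∞
i=2 t=15 v=5: → [9,18); WM=−∞
i=3 t=32 v=5: → [27,36); WM=32; [0,9) fires=11 [9,18) fires=5
i=4 t=17 v=3: DROP (t<32-0); WM=32
i=5 t=33 v=6: → [27,36); WM=32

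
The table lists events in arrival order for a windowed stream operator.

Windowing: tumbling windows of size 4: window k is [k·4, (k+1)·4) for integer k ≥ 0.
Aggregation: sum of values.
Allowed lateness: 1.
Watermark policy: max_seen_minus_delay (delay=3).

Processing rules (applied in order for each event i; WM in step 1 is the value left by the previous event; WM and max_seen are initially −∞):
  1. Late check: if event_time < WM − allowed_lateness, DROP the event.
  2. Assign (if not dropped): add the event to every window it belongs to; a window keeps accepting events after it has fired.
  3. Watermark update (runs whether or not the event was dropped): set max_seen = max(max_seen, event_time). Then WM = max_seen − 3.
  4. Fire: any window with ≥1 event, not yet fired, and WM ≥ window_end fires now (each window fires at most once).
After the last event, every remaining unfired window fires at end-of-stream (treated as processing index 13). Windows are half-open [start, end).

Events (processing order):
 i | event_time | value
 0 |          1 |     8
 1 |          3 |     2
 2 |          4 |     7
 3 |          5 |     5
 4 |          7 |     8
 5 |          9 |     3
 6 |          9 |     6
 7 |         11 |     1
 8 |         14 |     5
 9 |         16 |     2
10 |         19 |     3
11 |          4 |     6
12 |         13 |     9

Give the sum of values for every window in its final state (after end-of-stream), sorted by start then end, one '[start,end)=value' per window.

i=0 t=1 v=8: → [0,4); WM=-2
i=1 t=3 v=2: → [0,4); WM=0
i=2 t=4 v=7: → [4,8); WM=1
i=3 t=5 v=5: → [4,8); WM=2
i=4 t=7 v=8: → [4,8); WM=4; [0,4) fires=10
i=5 t=9 v=3: → [8,12); WM=6
i=6 t=9 v=6: → [8,12); WM=6
i=7 t=11 v=1: → [8,12); WM=8; [4,8) fires=20
i=8 t=14 v=5: → [12,16); WM=11
i=9 t=16 v=2: → [16,20); WM=13; [8,12) fires=10
i=10 t=19 v=3: → [16,20); WM=16; [12,16) fires=5
i=11 t=4 v=6: DROP (t<16-1); WM=16
i=12 t=13 v=9: DROP (t<16-1); WM=16

[0,4)=10 [4,8)=20 [8,12)=10 [12,16)=5 [16,20)=5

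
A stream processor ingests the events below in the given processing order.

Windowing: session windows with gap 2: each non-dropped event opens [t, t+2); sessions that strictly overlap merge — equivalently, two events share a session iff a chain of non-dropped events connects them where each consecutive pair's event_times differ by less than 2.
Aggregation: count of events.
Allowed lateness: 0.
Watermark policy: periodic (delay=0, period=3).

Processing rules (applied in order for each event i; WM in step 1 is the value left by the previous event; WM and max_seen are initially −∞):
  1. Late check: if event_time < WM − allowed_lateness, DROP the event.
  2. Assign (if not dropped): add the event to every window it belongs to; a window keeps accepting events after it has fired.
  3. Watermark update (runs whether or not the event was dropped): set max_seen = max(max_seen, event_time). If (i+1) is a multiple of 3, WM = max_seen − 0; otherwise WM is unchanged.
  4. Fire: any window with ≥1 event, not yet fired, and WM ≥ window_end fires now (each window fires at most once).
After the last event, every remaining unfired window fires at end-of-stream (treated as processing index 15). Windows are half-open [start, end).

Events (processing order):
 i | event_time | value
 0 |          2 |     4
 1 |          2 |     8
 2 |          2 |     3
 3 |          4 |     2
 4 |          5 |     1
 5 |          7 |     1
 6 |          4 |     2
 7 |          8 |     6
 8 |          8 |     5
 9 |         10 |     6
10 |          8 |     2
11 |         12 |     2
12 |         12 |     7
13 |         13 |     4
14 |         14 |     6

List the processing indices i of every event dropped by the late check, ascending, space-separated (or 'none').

i=0 t=2 v=4: → [2,4); WM=−∞
i=1 t=2 v=8: → [2,4); WM=−∞
i=2 t=2 v=3: → [2,4); WM=2
i=3 t=4 v=2: → [4,6); WM=2
i=4 t=5 v=1: → [4,7); WM=2
i=5 t=7 v=1: → [7,9); WM=7
i=6 t=4 v=2: DROP (t<7-0); WM=7
i=7 t=8 v=6: → [7,10); WM=7
i=8 t=8 v=5: → [7,10); WM=8
i=9 t=10 v=6: → [10,12); WM=8
i=10 t=8 v=2: → [7,10); WM=8
i=11 t=12 v=2: → [12,14); WM=12
i=12 t=12 v=7: → [12,14); WM=12
i=13 t=13 v=4: → [12,15); WM=12
i=14 t=14 v=6: → [12,16); WM=14

6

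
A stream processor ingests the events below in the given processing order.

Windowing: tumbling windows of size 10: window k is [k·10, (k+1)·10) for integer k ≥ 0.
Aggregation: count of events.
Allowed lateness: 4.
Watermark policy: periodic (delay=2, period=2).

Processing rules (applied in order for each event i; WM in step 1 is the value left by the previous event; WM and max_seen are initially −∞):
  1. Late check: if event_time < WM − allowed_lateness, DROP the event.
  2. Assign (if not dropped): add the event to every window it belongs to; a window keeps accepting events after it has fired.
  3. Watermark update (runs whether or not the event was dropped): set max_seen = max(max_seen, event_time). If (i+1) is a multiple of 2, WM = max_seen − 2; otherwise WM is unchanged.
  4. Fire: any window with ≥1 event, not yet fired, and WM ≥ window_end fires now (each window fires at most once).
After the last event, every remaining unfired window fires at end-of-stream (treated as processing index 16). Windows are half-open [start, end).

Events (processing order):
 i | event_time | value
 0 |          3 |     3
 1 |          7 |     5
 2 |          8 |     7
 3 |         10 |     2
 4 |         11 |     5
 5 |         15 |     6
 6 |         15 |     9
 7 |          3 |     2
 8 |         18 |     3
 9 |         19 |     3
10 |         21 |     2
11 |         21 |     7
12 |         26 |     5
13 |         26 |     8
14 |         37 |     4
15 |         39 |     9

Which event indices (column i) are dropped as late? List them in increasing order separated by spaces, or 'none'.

7

i=0 t=3 v=3: → [0,10); WM=−∞
i=1 t=7 v=5: → [0,10); WM=5
i=2 t=8 v=7: → [0,10); WM=5
i=3 t=10 v=2: → [10,20); WM=8
i=4 t=11 v=5: → [10,20); WM=8
i=5 t=15 v=6: → [10,20); WM=13; [0,10) fires=3
i=6 t=15 v=9: → [10,20); WM=13
i=7 t=3 v=2: DROP (t<13-4); WM=13
i=8 t=18 v=3: → [10,20); WM=13
i=9 t=19 v=3: → [10,20); WM=17
i=10 t=21 v=2: → [20,30); WM=17
i=11 t=21 v=7: → [20,30); WM=19
i=12 t=26 v=5: → [20,30); WM=19
i=13 t=26 v=8: → [20,30); WM=24; [10,20) fires=6
i=14 t=37 v=4: → [30,40); WM=24
i=15 t=39 v=9: → [30,40); WM=37; [20,30) fires=4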